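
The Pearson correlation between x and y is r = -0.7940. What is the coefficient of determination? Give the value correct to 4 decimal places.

r² = (-0.7940)² = 0.6304

0.6304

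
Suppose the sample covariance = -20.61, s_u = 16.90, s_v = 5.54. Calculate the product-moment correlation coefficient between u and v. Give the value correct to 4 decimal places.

-0.2201

r = Cov(u,v) / (s_u · s_v) = -20.61 / (16.90 × 5.54)
  = -20.61 / 93.6260 ≈ -0.2201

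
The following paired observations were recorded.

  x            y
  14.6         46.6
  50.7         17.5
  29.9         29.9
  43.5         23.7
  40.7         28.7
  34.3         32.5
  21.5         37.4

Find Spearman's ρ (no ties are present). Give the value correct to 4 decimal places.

Rank x: 1, 7, 3, 6, 5, 4, 2
Rank y: 7, 1, 4, 2, 3, 5, 6
d = rank(x) − rank(y): -6, 6, -1, 4, 2, -1, -4; Σd² = 110
ρ = 1 − 6Σd² / [n(n²−1)] = 1 − 6×110 / (7×48) = 1 − 660/336 ≈ -0.9643

-0.9643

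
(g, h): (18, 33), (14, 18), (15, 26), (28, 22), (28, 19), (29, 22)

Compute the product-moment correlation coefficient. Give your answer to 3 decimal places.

-0.298

n = 6, Σg = 132, Σh = 140, Σg² = 3154, Σh² = 3418, Σgh = 3022
nΣgh − ΣgΣh = 18132 − 18480 = -348
nΣg² − (Σg)² = 18924 − 17424 = 1500; nΣh² − (Σh)² = 20508 − 19600 = 908
r = -348 / √(1500 × 908) = -348 / 1167.0476 ≈ -0.298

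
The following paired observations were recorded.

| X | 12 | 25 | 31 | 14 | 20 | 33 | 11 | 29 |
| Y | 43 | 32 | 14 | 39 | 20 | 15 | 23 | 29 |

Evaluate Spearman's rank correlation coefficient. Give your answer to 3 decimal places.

-0.619

Rank X: 2, 5, 7, 3, 4, 8, 1, 6
Rank Y: 8, 6, 1, 7, 3, 2, 4, 5
d = rank(X) − rank(Y): -6, -1, 6, -4, 1, 6, -3, 1; Σd² = 136
ρ = 1 − 6Σd² / [n(n²−1)] = 1 − 6×136 / (8×63) = 1 − 816/504 ≈ -0.619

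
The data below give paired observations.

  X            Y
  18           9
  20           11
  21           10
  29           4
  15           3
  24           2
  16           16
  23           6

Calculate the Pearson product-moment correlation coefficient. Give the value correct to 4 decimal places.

-0.4636

n = 8, ΣX = 166, ΣY = 61, ΣX² = 3592, ΣY² = 623, ΣXY = 1195
nΣXY − ΣXΣY = 9560 − 10126 = -566
nΣX² − (ΣX)² = 28736 − 27556 = 1180; nΣY² − (ΣY)² = 4984 − 3721 = 1263
r = -566 / √(1180 × 1263) = -566 / 1220.7948 ≈ -0.4636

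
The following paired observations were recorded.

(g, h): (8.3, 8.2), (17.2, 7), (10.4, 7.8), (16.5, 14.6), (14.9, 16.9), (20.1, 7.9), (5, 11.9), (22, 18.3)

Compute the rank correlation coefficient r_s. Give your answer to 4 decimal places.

Rank g: 2, 6, 3, 5, 4, 7, 1, 8
Rank h: 4, 1, 2, 6, 7, 3, 5, 8
d = rank(g) − rank(h): -2, 5, 1, -1, -3, 4, -4, 0; Σd² = 72
ρ = 1 − 6Σd² / [n(n²−1)] = 1 − 6×72 / (8×63) = 1 − 432/504 ≈ 0.1429

0.1429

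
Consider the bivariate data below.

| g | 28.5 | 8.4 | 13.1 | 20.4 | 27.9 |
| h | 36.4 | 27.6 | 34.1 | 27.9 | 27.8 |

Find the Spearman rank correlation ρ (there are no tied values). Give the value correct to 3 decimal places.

0.600

Rank g: 5, 1, 2, 3, 4
Rank h: 5, 1, 4, 3, 2
d = rank(g) − rank(h): 0, 0, -2, 0, 2; Σd² = 8
ρ = 1 − 6Σd² / [n(n²−1)] = 1 − 6×8 / (5×24) = 1 − 48/120 ≈ 0.600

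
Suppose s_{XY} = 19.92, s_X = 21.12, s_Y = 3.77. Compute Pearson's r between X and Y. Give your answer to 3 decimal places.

r = Cov(X,Y) / (s_X · s_Y) = 19.92 / (21.12 × 3.77)
  = 19.92 / 79.6224 ≈ 0.250

0.250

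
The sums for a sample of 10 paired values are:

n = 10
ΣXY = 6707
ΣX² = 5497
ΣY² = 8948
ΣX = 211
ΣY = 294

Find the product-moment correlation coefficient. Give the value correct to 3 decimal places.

0.893

r = (nΣXY − ΣXΣY) / √[(nΣX² − (ΣX)²)(nΣY² − (ΣY)²)]
Numerator: 10×6707 − 211×294 = 5036
Denominator: √[(54970 − 44521)(89480 − 86436)] = √[10449 × 3044] = 5639.7479
r = 5036 / 5639.7479 ≈ 0.893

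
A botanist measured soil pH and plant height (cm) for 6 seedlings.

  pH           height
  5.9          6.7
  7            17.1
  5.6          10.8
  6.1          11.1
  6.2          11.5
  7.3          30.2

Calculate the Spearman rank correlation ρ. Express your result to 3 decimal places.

0.943

Rank pH: 2, 5, 1, 3, 4, 6
Rank height: 1, 5, 2, 3, 4, 6
d = rank(pH) − rank(height): 1, 0, -1, 0, 0, 0; Σd² = 2
ρ = 1 − 6Σd² / [n(n²−1)] = 1 − 6×2 / (6×35) = 1 − 12/210 ≈ 0.943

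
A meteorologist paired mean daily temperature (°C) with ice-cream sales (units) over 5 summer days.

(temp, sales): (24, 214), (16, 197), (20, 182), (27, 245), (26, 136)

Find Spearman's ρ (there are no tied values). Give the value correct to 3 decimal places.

Rank temp: 3, 1, 2, 5, 4
Rank sales: 4, 3, 2, 5, 1
d = rank(temp) − rank(sales): -1, -2, 0, 0, 3; Σd² = 14
ρ = 1 − 6Σd² / [n(n²−1)] = 1 − 6×14 / (5×24) = 1 − 84/120 ≈ 0.300

0.300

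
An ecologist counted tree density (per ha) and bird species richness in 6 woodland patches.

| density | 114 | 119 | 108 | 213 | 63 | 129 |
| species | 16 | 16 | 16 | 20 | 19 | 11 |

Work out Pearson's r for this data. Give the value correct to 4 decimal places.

n = 6, Σx = 746, Σy = 98, Σx² = 104800, Σy² = 1650, Σxy = 12332
nΣxy − ΣxΣy = 73992 − 73108 = 884
nΣx² − (Σx)² = 628800 − 556516 = 72284; nΣy² − (Σy)² = 9900 − 9604 = 296
r = 884 / √(72284 × 296) = 884 / 4625.5880 ≈ 0.1911

0.1911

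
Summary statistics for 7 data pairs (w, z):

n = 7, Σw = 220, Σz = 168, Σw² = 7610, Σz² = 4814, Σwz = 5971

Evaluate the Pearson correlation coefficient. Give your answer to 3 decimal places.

r = (nΣwz − ΣwΣz) / √[(nΣw² − (Σw)²)(nΣz² − (Σz)²)]
Numerator: 7×5971 − 220×168 = 4837
Denominator: √[(53270 − 48400)(33698 − 28224)] = √[4870 × 5474] = 5163.1754
r = 4837 / 5163.1754 ≈ 0.937

0.937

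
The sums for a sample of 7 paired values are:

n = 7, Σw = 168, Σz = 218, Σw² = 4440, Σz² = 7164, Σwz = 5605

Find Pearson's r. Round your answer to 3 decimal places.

r = (nΣwz − ΣwΣz) / √[(nΣw² − (Σw)²)(nΣz² − (Σz)²)]
Numerator: 7×5605 − 168×218 = 2611
Denominator: √[(31080 − 28224)(50148 − 47524)] = √[2856 × 2624] = 2737.5434
r = 2611 / 2737.5434 ≈ 0.954

0.954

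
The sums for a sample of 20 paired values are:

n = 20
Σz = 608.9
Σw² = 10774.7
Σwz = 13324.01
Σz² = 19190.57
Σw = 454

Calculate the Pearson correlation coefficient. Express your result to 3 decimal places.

-0.900

r = (nΣwz − ΣwΣz) / √[(nΣw² − (Σw)²)(nΣz² − (Σz)²)]
Numerator: 20×13324.01 − 454×608.9 = -9960.4
Denominator: √[(215494 − 206116)(383811.4 − 370759.21)] = √[9378 × 13052.19] = 11063.6087
r = -9960.4 / 11063.6087 ≈ -0.900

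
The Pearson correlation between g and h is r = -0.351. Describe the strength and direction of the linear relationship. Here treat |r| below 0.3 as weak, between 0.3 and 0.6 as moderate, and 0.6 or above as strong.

moderate negative

r = -0.351 < 0 so the relationship is negative.
|r| = 0.351, which falls in the moderate range.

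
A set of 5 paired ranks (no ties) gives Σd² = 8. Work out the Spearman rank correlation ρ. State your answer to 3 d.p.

ρ = 1 − 6Σd² / [n(n²−1)] = 1 − 6×8 / (5×24)
  = 1 − 48/120 = 1 − 0.4000 ≈ 0.600

0.600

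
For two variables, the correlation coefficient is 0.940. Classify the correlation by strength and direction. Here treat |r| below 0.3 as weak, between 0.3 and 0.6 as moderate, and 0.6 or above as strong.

r = 0.940 > 0 so the relationship is positive.
|r| = 0.940, which falls in the strong range.

strong positive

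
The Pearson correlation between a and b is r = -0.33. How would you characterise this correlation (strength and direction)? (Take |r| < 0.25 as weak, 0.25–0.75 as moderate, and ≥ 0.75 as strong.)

r = -0.33 < 0 so the relationship is negative.
|r| = 0.33, which falls in the moderate range.

moderate negative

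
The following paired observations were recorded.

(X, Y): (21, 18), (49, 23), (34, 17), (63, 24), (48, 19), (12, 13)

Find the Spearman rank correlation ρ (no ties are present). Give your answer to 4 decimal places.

0.9429

Rank X: 2, 5, 3, 6, 4, 1
Rank Y: 3, 5, 2, 6, 4, 1
d = rank(X) − rank(Y): -1, 0, 1, 0, 0, 0; Σd² = 2
ρ = 1 − 6Σd² / [n(n²−1)] = 1 − 6×2 / (6×35) = 1 − 12/210 ≈ 0.9429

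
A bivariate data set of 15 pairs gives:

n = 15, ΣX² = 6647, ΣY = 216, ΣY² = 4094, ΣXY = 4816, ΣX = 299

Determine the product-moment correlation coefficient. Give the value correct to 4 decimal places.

0.6209

r = (nΣXY − ΣXΣY) / √[(nΣX² − (ΣX)²)(nΣY² − (ΣY)²)]
Numerator: 15×4816 − 299×216 = 7656
Denominator: √[(99705 − 89401)(61410 − 46656)] = √[10304 × 14754] = 12329.8506
r = 7656 / 12329.8506 ≈ 0.6209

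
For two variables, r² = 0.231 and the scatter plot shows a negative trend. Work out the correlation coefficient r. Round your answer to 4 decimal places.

-0.4806

|r| = √0.231 = 0.4806
The association is negative, so r = −0.4806.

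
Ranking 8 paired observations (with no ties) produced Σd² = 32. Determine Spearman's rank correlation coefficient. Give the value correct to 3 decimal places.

0.619

ρ = 1 − 6Σd² / [n(n²−1)] = 1 − 6×32 / (8×63)
  = 1 − 192/504 = 1 − 0.3810 ≈ 0.619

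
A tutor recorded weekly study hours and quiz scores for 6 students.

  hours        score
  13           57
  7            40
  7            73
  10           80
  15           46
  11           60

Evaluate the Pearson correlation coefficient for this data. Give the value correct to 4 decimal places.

-0.2280

n = 6, Σx = 63, Σy = 356, Σx² = 713, Σy² = 22294, Σxy = 3682
nΣxy − ΣxΣy = 22092 − 22428 = -336
nΣx² − (Σx)² = 4278 − 3969 = 309; nΣy² − (Σy)² = 133764 − 126736 = 7028
r = -336 / √(309 × 7028) = -336 / 1473.6526 ≈ -0.2280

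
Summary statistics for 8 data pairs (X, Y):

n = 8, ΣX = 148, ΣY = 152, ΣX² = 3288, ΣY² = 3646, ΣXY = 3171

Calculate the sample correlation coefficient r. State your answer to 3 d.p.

0.556

r = (nΣXY − ΣXΣY) / √[(nΣX² − (ΣX)²)(nΣY² − (ΣY)²)]
Numerator: 8×3171 − 148×152 = 2872
Denominator: √[(26304 − 21904)(29168 − 23104)] = √[4400 × 6064] = 5165.4235
r = 2872 / 5165.4235 ≈ 0.556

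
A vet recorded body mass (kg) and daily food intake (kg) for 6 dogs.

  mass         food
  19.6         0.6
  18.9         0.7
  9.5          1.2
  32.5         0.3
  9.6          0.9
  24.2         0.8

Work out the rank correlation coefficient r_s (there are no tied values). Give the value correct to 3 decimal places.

-0.829

Rank mass: 4, 3, 1, 6, 2, 5
Rank food: 2, 3, 6, 1, 5, 4
d = rank(mass) − rank(food): 2, 0, -5, 5, -3, 1; Σd² = 64
ρ = 1 − 6Σd² / [n(n²−1)] = 1 − 6×64 / (6×35) = 1 − 384/210 ≈ -0.829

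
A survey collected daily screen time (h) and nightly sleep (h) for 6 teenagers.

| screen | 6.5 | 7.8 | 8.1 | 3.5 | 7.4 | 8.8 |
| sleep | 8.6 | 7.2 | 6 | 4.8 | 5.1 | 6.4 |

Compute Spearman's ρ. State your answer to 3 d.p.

0.257

Rank screen: 2, 4, 5, 1, 3, 6
Rank sleep: 6, 5, 3, 1, 2, 4
d = rank(screen) − rank(sleep): -4, -1, 2, 0, 1, 2; Σd² = 26
ρ = 1 − 6Σd² / [n(n²−1)] = 1 − 6×26 / (6×35) = 1 − 156/210 ≈ 0.257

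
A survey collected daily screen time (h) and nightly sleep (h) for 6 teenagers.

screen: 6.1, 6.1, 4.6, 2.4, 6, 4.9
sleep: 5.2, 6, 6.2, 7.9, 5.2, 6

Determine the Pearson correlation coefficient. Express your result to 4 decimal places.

-0.9432

n = 6, Σx = 30.1, Σy = 36.5, Σx² = 161.35, Σy² = 226.93, Σxy = 176.4
nΣxy − ΣxΣy = 1058.4 − 1098.65 = -40.25
nΣx² − (Σx)² = 968.1 − 906.01 = 62.09; nΣy² − (Σy)² = 1361.58 − 1332.25 = 29.33
r = -40.25 / √(62.09 × 29.33) = -40.25 / 42.6743 ≈ -0.9432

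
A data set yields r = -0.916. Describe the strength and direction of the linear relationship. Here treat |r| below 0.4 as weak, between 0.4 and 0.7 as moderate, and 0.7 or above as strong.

r = -0.916 < 0 so the relationship is negative.
|r| = 0.916, which falls in the strong range.

strong negative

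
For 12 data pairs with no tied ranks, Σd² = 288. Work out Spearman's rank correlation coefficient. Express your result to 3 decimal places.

ρ = 1 − 6Σd² / [n(n²−1)] = 1 − 6×288 / (12×143)
  = 1 − 1728/1716 = 1 − 1.0070 ≈ -0.007

-0.007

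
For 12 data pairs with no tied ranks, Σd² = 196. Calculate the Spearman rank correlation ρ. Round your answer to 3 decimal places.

0.315

ρ = 1 − 6Σd² / [n(n²−1)] = 1 − 6×196 / (12×143)
  = 1 − 1176/1716 = 1 − 0.6853 ≈ 0.315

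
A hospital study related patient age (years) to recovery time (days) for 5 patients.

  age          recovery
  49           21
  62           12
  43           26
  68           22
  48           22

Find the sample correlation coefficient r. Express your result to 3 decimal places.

n = 5, Σx = 270, Σy = 103, Σx² = 15022, Σy² = 2229, Σxy = 5443
nΣxy − ΣxΣy = 27215 − 27810 = -595
nΣx² − (Σx)² = 75110 − 72900 = 2210; nΣy² − (Σy)² = 11145 − 10609 = 536
r = -595 / √(2210 × 536) = -595 / 1088.3749 ≈ -0.547

-0.547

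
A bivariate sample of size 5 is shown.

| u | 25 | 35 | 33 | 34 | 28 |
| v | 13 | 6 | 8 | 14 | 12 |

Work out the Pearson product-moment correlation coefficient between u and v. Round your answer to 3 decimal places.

-0.541

n = 5, Σu = 155, Σv = 53, Σu² = 4879, Σv² = 609, Σuv = 1611
nΣuv − ΣuΣv = 8055 − 8215 = -160
nΣu² − (Σu)² = 24395 − 24025 = 370; nΣv² − (Σv)² = 3045 − 2809 = 236
r = -160 / √(370 × 236) = -160 / 295.4996 ≈ -0.541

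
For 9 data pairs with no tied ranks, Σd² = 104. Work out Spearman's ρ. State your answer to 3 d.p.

0.133

ρ = 1 − 6Σd² / [n(n²−1)] = 1 − 6×104 / (9×80)
  = 1 − 624/720 = 1 − 0.8667 ≈ 0.133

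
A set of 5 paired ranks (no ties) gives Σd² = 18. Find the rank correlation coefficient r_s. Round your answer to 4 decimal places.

ρ = 1 − 6Σd² / [n(n²−1)] = 1 − 6×18 / (5×24)
  = 1 − 108/120 = 1 − 0.90000 ≈ 0.1000

0.1000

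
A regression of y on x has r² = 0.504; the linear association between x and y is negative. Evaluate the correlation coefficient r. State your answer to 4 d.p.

-0.7099

|r| = √0.504 = 0.7099
The association is negative, so r = −0.7099.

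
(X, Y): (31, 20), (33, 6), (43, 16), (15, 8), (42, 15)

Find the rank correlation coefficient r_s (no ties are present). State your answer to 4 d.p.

Rank X: 2, 3, 5, 1, 4
Rank Y: 5, 1, 4, 2, 3
d = rank(X) − rank(Y): -3, 2, 1, -1, 1; Σd² = 16
ρ = 1 − 6Σd² / [n(n²−1)] = 1 − 6×16 / (5×24) = 1 − 96/120 ≈ 0.2000

0.2000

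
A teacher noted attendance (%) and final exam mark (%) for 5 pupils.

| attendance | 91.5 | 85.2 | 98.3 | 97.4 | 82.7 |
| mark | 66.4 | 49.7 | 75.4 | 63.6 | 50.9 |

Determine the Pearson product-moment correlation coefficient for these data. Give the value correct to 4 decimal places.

n = 5, Σx = 455.1, Σy = 306, Σx² = 41620.23, Σy² = 19199.98, Σxy = 28125.93
nΣxy − ΣxΣy = 140629.65 − 139260.6 = 1369.05
nΣx² − (Σx)² = 208101.15 − 207116.01 = 985.14; nΣy² − (Σy)² = 95999.9 − 93636 = 2363.9
r = 1369.05 / √(985.14 × 2363.9) = 1369.05 / 1526.0316 ≈ 0.8971

0.8971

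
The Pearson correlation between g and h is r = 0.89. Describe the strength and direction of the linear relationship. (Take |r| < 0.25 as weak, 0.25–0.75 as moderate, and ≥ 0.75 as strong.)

strong positive

r = 0.89 > 0 so the relationship is positive.
|r| = 0.89, which falls in the strong range.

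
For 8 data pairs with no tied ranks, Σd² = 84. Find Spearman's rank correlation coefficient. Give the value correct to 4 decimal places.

0.0000

ρ = 1 − 6Σd² / [n(n²−1)] = 1 − 6×84 / (8×63)
  = 1 − 504/504 = 1 − 1.00000 ≈ 0.0000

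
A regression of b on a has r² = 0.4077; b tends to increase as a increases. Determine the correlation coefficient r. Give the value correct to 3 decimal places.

0.639

|r| = √0.4077 = 0.639
The association is positive, so r = 0.639.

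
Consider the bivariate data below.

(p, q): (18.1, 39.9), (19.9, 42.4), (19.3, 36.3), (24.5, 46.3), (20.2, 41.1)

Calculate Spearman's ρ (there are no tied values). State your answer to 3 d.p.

0.800

Rank p: 1, 3, 2, 5, 4
Rank q: 2, 4, 1, 5, 3
d = rank(p) − rank(q): -1, -1, 1, 0, 1; Σd² = 4
ρ = 1 − 6Σd² / [n(n²−1)] = 1 − 6×4 / (5×24) = 1 − 24/120 ≈ 0.800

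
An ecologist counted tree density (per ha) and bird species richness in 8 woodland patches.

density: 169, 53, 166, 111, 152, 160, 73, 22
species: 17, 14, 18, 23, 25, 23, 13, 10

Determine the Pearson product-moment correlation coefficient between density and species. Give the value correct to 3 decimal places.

0.739

n = 8, Σx = 906, Σy = 143, Σx² = 125764, Σy² = 2761, Σxy = 17805
nΣxy − ΣxΣy = 142440 − 129558 = 12882
nΣx² − (Σx)² = 1006112 − 820836 = 185276; nΣy² − (Σy)² = 22088 − 20449 = 1639
r = 12882 / √(185276 × 1639) = 12882 / 17426.0542 ≈ 0.739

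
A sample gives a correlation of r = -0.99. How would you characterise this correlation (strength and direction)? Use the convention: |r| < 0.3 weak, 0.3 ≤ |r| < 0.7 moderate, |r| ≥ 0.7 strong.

r = -0.99 < 0 so the relationship is negative.
|r| = 0.99, which falls in the strong range.

strong negative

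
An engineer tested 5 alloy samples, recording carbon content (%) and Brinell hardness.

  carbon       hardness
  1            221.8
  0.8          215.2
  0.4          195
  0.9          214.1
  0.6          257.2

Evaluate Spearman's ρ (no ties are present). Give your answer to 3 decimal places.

0.300

Rank carbon: 5, 3, 1, 4, 2
Rank hardness: 4, 3, 1, 2, 5
d = rank(carbon) − rank(hardness): 1, 0, 0, 2, -3; Σd² = 14
ρ = 1 − 6Σd² / [n(n²−1)] = 1 − 6×14 / (5×24) = 1 − 84/120 ≈ 0.300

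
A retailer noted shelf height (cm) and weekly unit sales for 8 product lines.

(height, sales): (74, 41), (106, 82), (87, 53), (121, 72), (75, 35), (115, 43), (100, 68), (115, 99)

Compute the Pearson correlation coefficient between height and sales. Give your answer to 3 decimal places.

n = 8, Σx = 793, Σy = 493, Σx² = 80997, Σy² = 33897, Σxy = 50804
nΣxy − ΣxΣy = 406432 − 390949 = 15483
nΣx² − (Σx)² = 647976 − 628849 = 19127; nΣy² − (Σy)² = 271176 − 243049 = 28127
r = 15483 / √(19127 × 28127) = 15483 / 23194.5064 ≈ 0.668

0.668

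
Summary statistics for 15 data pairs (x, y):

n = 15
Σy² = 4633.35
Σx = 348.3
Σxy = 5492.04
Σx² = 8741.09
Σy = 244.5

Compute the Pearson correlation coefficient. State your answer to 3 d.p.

-0.285

r = (nΣxy − ΣxΣy) / √[(nΣx² − (Σx)²)(nΣy² − (Σy)²)]
Numerator: 15×5492.04 − 348.3×244.5 = -2778.75
Denominator: √[(131116.35 − 121312.89)(69500.25 − 59780.25)] = √[9803.46 × 9720] = 9761.6408
r = -2778.75 / 9761.6408 ≈ -0.285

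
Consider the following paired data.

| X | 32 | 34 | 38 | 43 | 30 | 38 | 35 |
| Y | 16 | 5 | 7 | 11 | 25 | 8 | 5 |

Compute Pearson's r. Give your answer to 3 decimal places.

-0.527

n = 7, ΣX = 250, ΣY = 77, ΣX² = 9042, ΣY² = 1165, ΣXY = 2650
nΣXY − ΣXΣY = 18550 − 19250 = -700
nΣX² − (ΣX)² = 63294 − 62500 = 794; nΣY² − (ΣY)² = 8155 − 5929 = 2226
r = -700 / √(794 × 2226) = -700 / 1329.4525 ≈ -0.527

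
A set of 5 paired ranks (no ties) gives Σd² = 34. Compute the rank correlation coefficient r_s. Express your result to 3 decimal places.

ρ = 1 − 6Σd² / [n(n²−1)] = 1 − 6×34 / (5×24)
  = 1 − 204/120 = 1 − 1.7000 ≈ -0.700

-0.700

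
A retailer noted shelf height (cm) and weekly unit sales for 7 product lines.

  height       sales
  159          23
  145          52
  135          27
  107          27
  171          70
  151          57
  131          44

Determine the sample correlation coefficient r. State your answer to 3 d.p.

n = 7, Σx = 999, Σy = 300, Σx² = 145183, Σy² = 14776, Σxy = 44072
nΣxy − ΣxΣy = 308504 − 299700 = 8804
nΣx² − (Σx)² = 1016281 − 998001 = 18280; nΣy² − (Σy)² = 103432 − 90000 = 13432
r = 8804 / √(18280 × 13432) = 8804 / 15669.6190 ≈ 0.562

0.562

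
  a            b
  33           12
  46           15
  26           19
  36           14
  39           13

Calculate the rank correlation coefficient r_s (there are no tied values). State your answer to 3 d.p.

Rank a: 2, 5, 1, 3, 4
Rank b: 1, 4, 5, 3, 2
d = rank(a) − rank(b): 1, 1, -4, 0, 2; Σd² = 22
ρ = 1 − 6Σd² / [n(n²−1)] = 1 − 6×22 / (5×24) = 1 − 132/120 ≈ -0.100

-0.100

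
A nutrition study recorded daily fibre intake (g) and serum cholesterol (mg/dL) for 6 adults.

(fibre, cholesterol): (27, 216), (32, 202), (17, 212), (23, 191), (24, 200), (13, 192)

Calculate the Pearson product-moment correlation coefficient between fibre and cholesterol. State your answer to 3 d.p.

n = 6, Σx = 136, Σy = 1213, Σx² = 3316, Σy² = 245749, Σxy = 27589
nΣxy − ΣxΣy = 165534 − 164968 = 566
nΣx² − (Σx)² = 19896 − 18496 = 1400; nΣy² − (Σy)² = 1474494 − 1471369 = 3125
r = 566 / √(1400 × 3125) = 566 / 2091.6501 ≈ 0.271

0.271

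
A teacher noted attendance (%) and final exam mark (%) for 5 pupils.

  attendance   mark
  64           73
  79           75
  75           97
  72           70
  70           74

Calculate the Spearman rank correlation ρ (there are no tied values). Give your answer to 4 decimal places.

0.6000

Rank attendance: 1, 5, 4, 3, 2
Rank mark: 2, 4, 5, 1, 3
d = rank(attendance) − rank(mark): -1, 1, -1, 2, -1; Σd² = 8
ρ = 1 − 6Σd² / [n(n²−1)] = 1 − 6×8 / (5×24) = 1 − 48/120 ≈ 0.6000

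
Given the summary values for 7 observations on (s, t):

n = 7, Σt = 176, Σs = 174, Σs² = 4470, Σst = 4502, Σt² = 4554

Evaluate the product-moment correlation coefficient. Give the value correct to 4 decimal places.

0.9306

r = (nΣst − ΣsΣt) / √[(nΣs² − (Σs)²)(nΣt² − (Σt)²)]
Numerator: 7×4502 − 174×176 = 890
Denominator: √[(31290 − 30276)(31878 − 30976)] = √[1014 × 902] = 956.3619
r = 890 / 956.3619 ≈ 0.9306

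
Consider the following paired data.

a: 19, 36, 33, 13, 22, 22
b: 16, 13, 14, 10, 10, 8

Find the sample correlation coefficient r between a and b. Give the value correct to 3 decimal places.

n = 6, Σa = 145, Σb = 71, Σa² = 3883, Σb² = 885, Σab = 1760
nΣab − ΣaΣb = 10560 − 10295 = 265
nΣa² − (Σa)² = 23298 − 21025 = 2273; nΣb² − (Σb)² = 5310 − 5041 = 269
r = 265 / √(2273 × 269) = 265 / 781.9444 ≈ 0.339

0.339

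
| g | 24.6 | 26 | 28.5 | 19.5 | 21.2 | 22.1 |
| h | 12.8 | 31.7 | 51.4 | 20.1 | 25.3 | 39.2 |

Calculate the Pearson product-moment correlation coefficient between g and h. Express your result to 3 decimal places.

n = 6, Σg = 141.9, Σh = 180.5, Σg² = 3411.51, Σh² = 6391.43, Σgh = 4398.61
nΣgh − ΣgΣh = 26391.66 − 25612.95 = 778.71
nΣg² − (Σg)² = 20469.06 − 20135.61 = 333.45; nΣh² − (Σh)² = 38348.58 − 32580.25 = 5768.33
r = 778.71 / √(333.45 × 5768.33) = 778.71 / 1386.8849 ≈ 0.561

0.561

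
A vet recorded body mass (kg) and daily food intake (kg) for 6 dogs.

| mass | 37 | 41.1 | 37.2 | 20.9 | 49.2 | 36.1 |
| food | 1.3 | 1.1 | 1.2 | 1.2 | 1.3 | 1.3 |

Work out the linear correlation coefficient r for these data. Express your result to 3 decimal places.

n = 6, Σx = 221.5, Σy = 7.4, Σx² = 8602.71, Σy² = 9.16, Σxy = 273.92
nΣxy − ΣxΣy = 1643.52 − 1639.1 = 4.42
nΣx² − (Σx)² = 51616.26 − 49062.25 = 2554.01; nΣy² − (Σy)² = 54.96 − 54.76 = 0.2
r = 4.42 / √(2554.01 × 0.2) = 4.42 / 22.6009 ≈ 0.196

0.196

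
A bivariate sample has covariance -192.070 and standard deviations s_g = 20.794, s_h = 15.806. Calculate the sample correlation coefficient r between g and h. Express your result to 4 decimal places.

-0.5844

r = Cov(g,h) / (s_g · s_h) = -192.070 / (20.794 × 15.806)
  = -192.070 / 328.6700 ≈ -0.5844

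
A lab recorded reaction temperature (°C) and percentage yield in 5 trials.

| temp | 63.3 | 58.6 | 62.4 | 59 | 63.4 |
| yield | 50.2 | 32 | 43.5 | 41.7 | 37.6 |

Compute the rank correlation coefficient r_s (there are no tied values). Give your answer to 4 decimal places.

Rank temp: 4, 1, 3, 2, 5
Rank yield: 5, 1, 4, 3, 2
d = rank(temp) − rank(yield): -1, 0, -1, -1, 3; Σd² = 12
ρ = 1 − 6Σd² / [n(n²−1)] = 1 − 6×12 / (5×24) = 1 − 72/120 ≈ 0.4000

0.4000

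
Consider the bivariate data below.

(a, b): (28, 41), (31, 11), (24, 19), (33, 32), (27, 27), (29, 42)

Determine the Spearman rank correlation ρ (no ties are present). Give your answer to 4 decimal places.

Rank a: 3, 5, 1, 6, 2, 4
Rank b: 5, 1, 2, 4, 3, 6
d = rank(a) − rank(b): -2, 4, -1, 2, -1, -2; Σd² = 30
ρ = 1 − 6Σd² / [n(n²−1)] = 1 − 6×30 / (6×35) = 1 − 180/210 ≈ 0.1429

0.1429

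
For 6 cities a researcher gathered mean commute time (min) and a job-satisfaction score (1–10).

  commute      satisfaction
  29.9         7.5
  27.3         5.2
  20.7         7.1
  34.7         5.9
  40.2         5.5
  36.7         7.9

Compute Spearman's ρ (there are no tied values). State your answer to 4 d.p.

0.0857

Rank commute: 3, 2, 1, 4, 6, 5
Rank satisfaction: 5, 1, 4, 3, 2, 6
d = rank(commute) − rank(satisfaction): -2, 1, -3, 1, 4, -1; Σd² = 32
ρ = 1 − 6Σd² / [n(n²−1)] = 1 − 6×32 / (6×35) = 1 − 192/210 ≈ 0.0857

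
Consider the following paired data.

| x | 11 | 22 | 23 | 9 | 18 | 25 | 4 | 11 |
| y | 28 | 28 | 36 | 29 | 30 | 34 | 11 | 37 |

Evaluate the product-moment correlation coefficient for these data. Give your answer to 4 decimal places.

n = 8, Σx = 123, Σy = 233, Σx² = 2301, Σy² = 7251, Σxy = 3854
nΣxy − ΣxΣy = 30832 − 28659 = 2173
nΣx² − (Σx)² = 18408 − 15129 = 3279; nΣy² − (Σy)² = 58008 − 54289 = 3719
r = 2173 / √(3279 × 3719) = 2173 / 3492.0769 ≈ 0.6223

0.6223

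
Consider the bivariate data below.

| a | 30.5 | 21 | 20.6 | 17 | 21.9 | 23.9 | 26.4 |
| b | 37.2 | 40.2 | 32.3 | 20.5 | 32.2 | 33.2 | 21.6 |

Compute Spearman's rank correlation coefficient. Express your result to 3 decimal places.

0.321

Rank a: 7, 3, 2, 1, 4, 5, 6
Rank b: 6, 7, 4, 1, 3, 5, 2
d = rank(a) − rank(b): 1, -4, -2, 0, 1, 0, 4; Σd² = 38
ρ = 1 − 6Σd² / [n(n²−1)] = 1 − 6×38 / (7×48) = 1 − 228/336 ≈ 0.321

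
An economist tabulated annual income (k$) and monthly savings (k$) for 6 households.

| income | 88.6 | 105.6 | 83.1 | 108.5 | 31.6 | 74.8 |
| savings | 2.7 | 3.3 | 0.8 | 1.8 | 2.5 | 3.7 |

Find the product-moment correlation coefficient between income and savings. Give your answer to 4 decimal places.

n = 6, Σx = 492.2, Σy = 14.8, Σx² = 44272.78, Σy² = 42, Σxy = 1205.24
nΣxy − ΣxΣy = 7231.44 − 7284.56 = -53.12
nΣx² − (Σx)² = 265636.68 − 242260.84 = 23375.84; nΣy² − (Σy)² = 252 − 219.04 = 32.96
r = -53.12 / √(23375.84 × 32.96) = -53.12 / 877.7629 ≈ -0.0605

-0.0605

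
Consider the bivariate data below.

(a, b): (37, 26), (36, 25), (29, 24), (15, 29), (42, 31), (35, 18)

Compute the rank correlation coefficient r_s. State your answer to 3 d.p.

Rank a: 5, 4, 2, 1, 6, 3
Rank b: 4, 3, 2, 5, 6, 1
d = rank(a) − rank(b): 1, 1, 0, -4, 0, 2; Σd² = 22
ρ = 1 − 6Σd² / [n(n²−1)] = 1 − 6×22 / (6×35) = 1 − 132/210 ≈ 0.371

0.371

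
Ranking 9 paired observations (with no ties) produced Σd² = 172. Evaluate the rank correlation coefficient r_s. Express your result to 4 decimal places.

-0.4333

ρ = 1 − 6Σd² / [n(n²−1)] = 1 − 6×172 / (9×80)
  = 1 − 1032/720 = 1 − 1.43333 ≈ -0.4333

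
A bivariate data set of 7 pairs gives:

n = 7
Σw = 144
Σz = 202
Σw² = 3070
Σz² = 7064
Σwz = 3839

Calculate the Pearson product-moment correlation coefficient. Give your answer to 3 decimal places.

-0.868

r = (nΣwz − ΣwΣz) / √[(nΣw² − (Σw)²)(nΣz² − (Σz)²)]
Numerator: 7×3839 − 144×202 = -2215
Denominator: √[(21490 − 20736)(49448 − 40804)] = √[754 × 8644] = 2552.9544
r = -2215 / 2552.9544 ≈ -0.868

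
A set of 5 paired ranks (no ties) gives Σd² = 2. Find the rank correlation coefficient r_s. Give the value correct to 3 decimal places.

0.900

ρ = 1 − 6Σd² / [n(n²−1)] = 1 − 6×2 / (5×24)
  = 1 − 12/120 = 1 − 0.1000 ≈ 0.900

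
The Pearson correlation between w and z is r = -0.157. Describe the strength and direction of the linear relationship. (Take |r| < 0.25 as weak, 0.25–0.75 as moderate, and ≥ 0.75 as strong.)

weak negative

r = -0.157 < 0 so the relationship is negative.
|r| = 0.157, which falls in the weak range.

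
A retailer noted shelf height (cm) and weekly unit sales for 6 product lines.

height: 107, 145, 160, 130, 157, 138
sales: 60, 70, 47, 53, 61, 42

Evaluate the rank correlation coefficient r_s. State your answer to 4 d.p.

Rank height: 1, 4, 6, 2, 5, 3
Rank sales: 4, 6, 2, 3, 5, 1
d = rank(height) − rank(sales): -3, -2, 4, -1, 0, 2; Σd² = 34
ρ = 1 − 6Σd² / [n(n²−1)] = 1 − 6×34 / (6×35) = 1 − 204/210 ≈ 0.0286

0.0286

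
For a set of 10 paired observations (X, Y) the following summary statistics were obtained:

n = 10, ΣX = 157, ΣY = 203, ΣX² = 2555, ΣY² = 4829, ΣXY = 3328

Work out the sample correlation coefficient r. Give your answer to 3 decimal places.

r = (nΣXY − ΣXΣY) / √[(nΣX² − (ΣX)²)(nΣY² − (ΣY)²)]
Numerator: 10×3328 − 157×203 = 1409
Denominator: √[(25550 − 24649)(48290 − 41209)] = √[901 × 7081] = 2525.8624
r = 1409 / 2525.8624 ≈ 0.558

0.558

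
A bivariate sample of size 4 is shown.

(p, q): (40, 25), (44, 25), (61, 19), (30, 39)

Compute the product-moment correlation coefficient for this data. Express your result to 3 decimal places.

n = 4, Σp = 175, Σq = 108, Σp² = 8157, Σq² = 3132, Σpq = 4429
nΣpq − ΣpΣq = 17716 − 18900 = -1184
nΣp² − (Σp)² = 32628 − 30625 = 2003; nΣq² − (Σq)² = 12528 − 11664 = 864
r = -1184 / √(2003 × 864) = -1184 / 1315.5197 ≈ -0.900

-0.900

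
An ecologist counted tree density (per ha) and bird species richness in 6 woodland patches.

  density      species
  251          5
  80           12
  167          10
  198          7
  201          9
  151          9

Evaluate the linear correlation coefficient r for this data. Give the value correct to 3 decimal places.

-0.921

n = 6, Σx = 1048, Σy = 52, Σx² = 199696, Σy² = 480, Σxy = 8439
nΣxy − ΣxΣy = 50634 − 54496 = -3862
nΣx² − (Σx)² = 1198176 − 1098304 = 99872; nΣy² − (Σy)² = 2880 − 2704 = 176
r = -3862 / √(99872 × 176) = -3862 / 4192.5496 ≈ -0.921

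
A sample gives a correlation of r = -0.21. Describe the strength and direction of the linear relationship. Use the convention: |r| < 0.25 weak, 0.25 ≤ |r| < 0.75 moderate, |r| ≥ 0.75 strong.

weak negative

r = -0.21 < 0 so the relationship is negative.
|r| = 0.21, which falls in the weak range.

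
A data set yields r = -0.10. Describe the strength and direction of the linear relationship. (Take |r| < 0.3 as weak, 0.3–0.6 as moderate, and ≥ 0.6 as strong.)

weak negative

r = -0.10 < 0 so the relationship is negative.
|r| = 0.10, which falls in the weak range.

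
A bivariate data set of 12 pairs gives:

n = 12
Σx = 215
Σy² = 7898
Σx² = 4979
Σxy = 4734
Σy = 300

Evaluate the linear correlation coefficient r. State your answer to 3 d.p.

-0.957

r = (nΣxy − ΣxΣy) / √[(nΣx² − (Σx)²)(nΣy² − (Σy)²)]
Numerator: 12×4734 − 215×300 = -7692
Denominator: √[(59748 − 46225)(94776 − 90000)] = √[13523 × 4776] = 8036.5321
r = -7692 / 8036.5321 ≈ -0.957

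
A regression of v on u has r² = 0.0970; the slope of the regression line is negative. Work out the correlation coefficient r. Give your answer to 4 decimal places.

|r| = √0.0970 = 0.3114
The association is negative, so r = −0.3114.

-0.3114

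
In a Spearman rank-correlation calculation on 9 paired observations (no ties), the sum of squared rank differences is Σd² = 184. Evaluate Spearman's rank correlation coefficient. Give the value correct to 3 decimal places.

ρ = 1 − 6Σd² / [n(n²−1)] = 1 − 6×184 / (9×80)
  = 1 − 1104/720 = 1 − 1.5333 ≈ -0.533

-0.533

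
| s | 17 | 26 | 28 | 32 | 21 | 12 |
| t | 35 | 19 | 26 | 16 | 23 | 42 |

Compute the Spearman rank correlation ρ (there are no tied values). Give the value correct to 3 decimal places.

-0.829

Rank s: 2, 4, 5, 6, 3, 1
Rank t: 5, 2, 4, 1, 3, 6
d = rank(s) − rank(t): -3, 2, 1, 5, 0, -5; Σd² = 64
ρ = 1 − 6Σd² / [n(n²−1)] = 1 − 6×64 / (6×35) = 1 − 384/210 ≈ -0.829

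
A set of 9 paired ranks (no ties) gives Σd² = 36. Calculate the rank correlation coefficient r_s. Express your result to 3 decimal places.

0.700

ρ = 1 − 6Σd² / [n(n²−1)] = 1 − 6×36 / (9×80)
  = 1 − 216/720 = 1 − 0.3000 ≈ 0.700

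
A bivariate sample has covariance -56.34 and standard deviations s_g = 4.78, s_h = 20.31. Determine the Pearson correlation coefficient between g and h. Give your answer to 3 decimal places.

r = Cov(g,h) / (s_g · s_h) = -56.34 / (4.78 × 20.31)
  = -56.34 / 97.0818 ≈ -0.580

-0.580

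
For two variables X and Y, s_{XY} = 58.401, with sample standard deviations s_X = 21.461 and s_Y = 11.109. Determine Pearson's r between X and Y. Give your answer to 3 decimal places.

0.245

r = Cov(X,Y) / (s_X · s_Y) = 58.401 / (21.461 × 11.109)
  = 58.401 / 238.4102 ≈ 0.245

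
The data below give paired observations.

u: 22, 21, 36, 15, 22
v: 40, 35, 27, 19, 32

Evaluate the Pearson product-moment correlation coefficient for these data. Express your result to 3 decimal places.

0.107

n = 5, Σu = 116, Σv = 153, Σu² = 2930, Σv² = 4939, Σuv = 3576
nΣuv − ΣuΣv = 17880 − 17748 = 132
nΣu² − (Σu)² = 14650 − 13456 = 1194; nΣv² − (Σv)² = 24695 − 23409 = 1286
r = 132 / √(1194 × 1286) = 132 / 1239.1465 ≈ 0.107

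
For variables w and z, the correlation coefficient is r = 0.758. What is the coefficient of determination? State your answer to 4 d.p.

0.5746

r² = (0.758)² = 0.5746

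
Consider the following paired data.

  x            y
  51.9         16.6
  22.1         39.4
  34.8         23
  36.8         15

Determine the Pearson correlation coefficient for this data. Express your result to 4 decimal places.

n = 4, Σx = 145.6, Σy = 94, Σx² = 5747.3, Σy² = 2581.92, Σxy = 3084.68
nΣxy − ΣxΣy = 12338.72 − 13686.4 = -1347.68
nΣx² − (Σx)² = 22989.2 − 21199.36 = 1789.84; nΣy² − (Σy)² = 10327.68 − 8836 = 1491.68
r = -1347.68 / √(1789.84 × 1491.68) = -1347.68 / 1633.9732 ≈ -0.8248

-0.8248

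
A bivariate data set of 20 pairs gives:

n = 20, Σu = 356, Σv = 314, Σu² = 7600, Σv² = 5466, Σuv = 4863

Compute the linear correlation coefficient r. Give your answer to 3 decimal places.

-0.882

r = (nΣuv − ΣuΣv) / √[(nΣu² − (Σu)²)(nΣv² − (Σv)²)]
Numerator: 20×4863 − 356×314 = -14524
Denominator: √[(152000 − 126736)(109320 − 98596)] = √[25264 × 10724] = 16459.9859
r = -14524 / 16459.9859 ≈ -0.882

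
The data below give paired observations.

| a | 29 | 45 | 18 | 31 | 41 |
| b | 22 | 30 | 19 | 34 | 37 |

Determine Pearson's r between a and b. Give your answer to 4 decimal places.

n = 5, Σa = 164, Σb = 142, Σa² = 5832, Σb² = 4270, Σab = 4901
nΣab − ΣaΣb = 24505 − 23288 = 1217
nΣa² − (Σa)² = 29160 − 26896 = 2264; nΣb² − (Σb)² = 21350 − 20164 = 1186
r = 1217 / √(2264 × 1186) = 1217 / 1638.6287 ≈ 0.7427

0.7427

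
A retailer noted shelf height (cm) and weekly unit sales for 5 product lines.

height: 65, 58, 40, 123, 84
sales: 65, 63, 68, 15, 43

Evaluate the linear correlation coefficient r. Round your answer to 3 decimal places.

n = 5, Σx = 370, Σy = 254, Σx² = 31374, Σy² = 14892, Σxy = 16056
nΣxy − ΣxΣy = 80280 − 93980 = -13700
nΣx² − (Σx)² = 156870 − 136900 = 19970; nΣy² − (Σy)² = 74460 − 64516 = 9944
r = -13700 / √(19970 × 9944) = -13700 / 14091.9012 ≈ -0.972

-0.972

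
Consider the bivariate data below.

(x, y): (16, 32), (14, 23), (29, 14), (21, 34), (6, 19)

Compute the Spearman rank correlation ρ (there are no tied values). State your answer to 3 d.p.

0.000

Rank x: 3, 2, 5, 4, 1
Rank y: 4, 3, 1, 5, 2
d = rank(x) − rank(y): -1, -1, 4, -1, -1; Σd² = 20
ρ = 1 − 6Σd² / [n(n²−1)] = 1 − 6×20 / (5×24) = 1 − 120/120 ≈ 0.000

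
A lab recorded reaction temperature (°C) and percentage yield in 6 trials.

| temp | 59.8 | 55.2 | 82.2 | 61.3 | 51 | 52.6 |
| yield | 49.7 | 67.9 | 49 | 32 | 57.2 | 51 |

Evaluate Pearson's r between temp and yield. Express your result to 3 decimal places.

-0.307

n = 6, Σx = 362.1, Σy = 306.8, Σx² = 22505.37, Σy² = 16378.34, Σxy = 18309.34
nΣxy − ΣxΣy = 109856.04 − 111092.28 = -1236.24
nΣx² − (Σx)² = 135032.22 − 131116.41 = 3915.81; nΣy² − (Σy)² = 98270.04 − 94126.24 = 4143.8
r = -1236.24 / √(3915.81 × 4143.8) = -1236.24 / 4028.1923 ≈ -0.307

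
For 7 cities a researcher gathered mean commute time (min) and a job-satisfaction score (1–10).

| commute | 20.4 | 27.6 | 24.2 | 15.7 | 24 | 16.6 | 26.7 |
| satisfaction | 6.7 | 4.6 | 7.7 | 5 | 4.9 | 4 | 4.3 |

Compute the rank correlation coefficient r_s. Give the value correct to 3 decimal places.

-0.107

Rank commute: 3, 7, 5, 1, 4, 2, 6
Rank satisfaction: 6, 3, 7, 5, 4, 1, 2
d = rank(commute) − rank(satisfaction): -3, 4, -2, -4, 0, 1, 4; Σd² = 62
ρ = 1 − 6Σd² / [n(n²−1)] = 1 − 6×62 / (7×48) = 1 − 372/336 ≈ -0.107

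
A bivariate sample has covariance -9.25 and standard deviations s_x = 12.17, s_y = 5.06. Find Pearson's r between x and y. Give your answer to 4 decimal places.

r = Cov(x,y) / (s_x · s_y) = -9.25 / (12.17 × 5.06)
  = -9.25 / 61.5802 ≈ -0.1502

-0.1502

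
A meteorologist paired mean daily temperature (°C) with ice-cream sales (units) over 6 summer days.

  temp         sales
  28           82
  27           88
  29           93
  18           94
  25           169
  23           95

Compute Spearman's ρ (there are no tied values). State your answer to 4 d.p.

-0.6000

Rank temp: 5, 4, 6, 1, 3, 2
Rank sales: 1, 2, 3, 4, 6, 5
d = rank(temp) − rank(sales): 4, 2, 3, -3, -3, -3; Σd² = 56
ρ = 1 − 6Σd² / [n(n²−1)] = 1 − 6×56 / (6×35) = 1 − 336/210 ≈ -0.6000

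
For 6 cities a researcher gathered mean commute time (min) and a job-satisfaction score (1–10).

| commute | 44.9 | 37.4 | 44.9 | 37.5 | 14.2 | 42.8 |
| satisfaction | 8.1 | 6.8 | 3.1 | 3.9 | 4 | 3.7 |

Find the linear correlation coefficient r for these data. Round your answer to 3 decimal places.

0.212

n = 6, Σx = 221.7, Σy = 29.6, Σx² = 8870.51, Σy² = 166.36, Σxy = 1118.61
nΣxy − ΣxΣy = 6711.66 − 6562.32 = 149.34
nΣx² − (Σx)² = 53223.06 − 49150.89 = 4072.17; nΣy² − (Σy)² = 998.16 − 876.16 = 122
r = 149.34 / √(4072.17 × 122) = 149.34 / 704.8438 ≈ 0.212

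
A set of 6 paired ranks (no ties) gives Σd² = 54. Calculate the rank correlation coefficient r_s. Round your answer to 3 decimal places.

-0.543

ρ = 1 − 6Σd² / [n(n²−1)] = 1 − 6×54 / (6×35)
  = 1 − 324/210 = 1 − 1.5429 ≈ -0.543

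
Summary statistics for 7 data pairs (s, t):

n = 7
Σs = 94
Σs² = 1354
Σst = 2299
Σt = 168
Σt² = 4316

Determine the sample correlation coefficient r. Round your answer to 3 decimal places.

0.266

r = (nΣst − ΣsΣt) / √[(nΣs² − (Σs)²)(nΣt² − (Σt)²)]
Numerator: 7×2299 − 94×168 = 301
Denominator: √[(9478 − 8836)(30212 − 28224)] = √[642 × 1988] = 1129.7327
r = 301 / 1129.7327 ≈ 0.266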